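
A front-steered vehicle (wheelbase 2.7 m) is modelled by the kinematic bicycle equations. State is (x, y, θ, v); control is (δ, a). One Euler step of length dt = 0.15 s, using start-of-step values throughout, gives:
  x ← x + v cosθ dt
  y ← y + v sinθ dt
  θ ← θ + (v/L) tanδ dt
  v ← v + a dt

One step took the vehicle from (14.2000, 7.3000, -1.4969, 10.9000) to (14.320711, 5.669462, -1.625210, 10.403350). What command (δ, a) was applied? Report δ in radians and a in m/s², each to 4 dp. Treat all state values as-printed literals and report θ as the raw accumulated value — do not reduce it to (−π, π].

δ = -0.2088, a = -3.3110

a = (v'−v)/dt = (-0.496650)/0.15 = -3.3110
Δθ = θ'−θ = -0.128310;  (v·dt/L) = 10.9000·0.15/2.7 = 0.605556
tan δ = Δθ·L/(v·dt) = -0.211888  →  δ = -0.2088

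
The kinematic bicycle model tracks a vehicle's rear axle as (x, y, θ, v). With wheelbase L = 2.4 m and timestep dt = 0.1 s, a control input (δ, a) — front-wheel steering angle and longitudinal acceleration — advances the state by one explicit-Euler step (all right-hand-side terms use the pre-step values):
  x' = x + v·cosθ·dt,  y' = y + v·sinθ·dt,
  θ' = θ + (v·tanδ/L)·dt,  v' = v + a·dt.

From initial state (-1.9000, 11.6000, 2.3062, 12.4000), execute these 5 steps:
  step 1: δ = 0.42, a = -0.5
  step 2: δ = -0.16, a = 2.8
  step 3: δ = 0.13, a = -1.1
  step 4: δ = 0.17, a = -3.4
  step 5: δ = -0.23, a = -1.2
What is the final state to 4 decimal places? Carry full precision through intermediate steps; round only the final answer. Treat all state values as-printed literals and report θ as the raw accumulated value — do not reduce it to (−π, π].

after step 1 (δ=0.42, a=-0.5): (-2.731899, 12.519534, 2.536929, 12.350000)
after step 2 (δ=-0.16, a=2.8): (-3.747926, 13.221614, 2.453886, 12.630000)
after step 3 (δ=0.13, a=-1.1): (-4.723851, 14.023324, 2.522686, 12.520000)
after step 4 (δ=0.17, a=-3.4): (-5.743622, 14.749665, 2.612234, 12.180000)
after step 5 (δ=-0.23, a=-1.2): (-6.794915, 15.364731, 2.493406, 12.060000)

(-6.7949, 15.3647, 2.4934, 12.0600)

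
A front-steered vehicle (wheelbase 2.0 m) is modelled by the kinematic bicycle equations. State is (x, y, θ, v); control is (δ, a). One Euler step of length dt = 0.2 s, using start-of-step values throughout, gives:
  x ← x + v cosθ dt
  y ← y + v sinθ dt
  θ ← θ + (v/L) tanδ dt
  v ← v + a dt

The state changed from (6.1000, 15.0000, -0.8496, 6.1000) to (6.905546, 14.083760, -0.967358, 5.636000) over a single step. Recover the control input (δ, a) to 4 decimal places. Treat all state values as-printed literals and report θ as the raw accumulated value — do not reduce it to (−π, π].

a = (v'−v)/dt = (-0.464000)/0.2 = -2.3200
Δθ = θ'−θ = -0.117758;  (v·dt/L) = 6.1000·0.2/2.0 = 0.610000
tan δ = Δθ·L/(v·dt) = -0.193046  →  δ = -0.1907

δ = -0.1907, a = -2.3200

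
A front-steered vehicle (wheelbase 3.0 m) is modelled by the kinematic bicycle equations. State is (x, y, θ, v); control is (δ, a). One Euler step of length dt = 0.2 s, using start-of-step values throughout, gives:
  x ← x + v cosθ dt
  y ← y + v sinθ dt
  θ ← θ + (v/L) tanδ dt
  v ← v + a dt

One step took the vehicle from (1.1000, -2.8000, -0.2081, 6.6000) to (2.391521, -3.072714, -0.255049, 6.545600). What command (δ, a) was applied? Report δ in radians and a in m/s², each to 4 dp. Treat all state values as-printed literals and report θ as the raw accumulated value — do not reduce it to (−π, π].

δ = -0.1063, a = -0.2720

a = (v'−v)/dt = (-0.054400)/0.2 = -0.2720
Δθ = θ'−θ = -0.046949;  (v·dt/L) = 6.6000·0.2/3.0 = 0.440000
tan δ = Δθ·L/(v·dt) = -0.106702  →  δ = -0.1063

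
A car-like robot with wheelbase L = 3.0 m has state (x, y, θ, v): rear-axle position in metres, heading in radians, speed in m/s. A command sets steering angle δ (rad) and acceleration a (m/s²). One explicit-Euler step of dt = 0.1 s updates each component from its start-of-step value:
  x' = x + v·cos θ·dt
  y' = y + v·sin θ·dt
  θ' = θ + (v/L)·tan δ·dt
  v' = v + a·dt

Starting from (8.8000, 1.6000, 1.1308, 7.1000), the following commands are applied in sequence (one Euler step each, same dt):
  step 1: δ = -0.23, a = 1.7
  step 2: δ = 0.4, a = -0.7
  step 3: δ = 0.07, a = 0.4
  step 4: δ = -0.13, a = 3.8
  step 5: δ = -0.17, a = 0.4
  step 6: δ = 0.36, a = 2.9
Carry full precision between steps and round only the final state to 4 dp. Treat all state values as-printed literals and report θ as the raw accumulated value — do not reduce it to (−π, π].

(10.6258, 5.6093, 1.2156, 7.9500)

after step 1 (δ=-0.23, a=1.7): (9.102415, 2.242375, 1.075386, 7.270000)
after step 2 (δ=0.4, a=-0.7): (9.448025, 2.881970, 1.177843, 7.200000)
after step 3 (δ=0.07, a=0.4): (9.723726, 3.547093, 1.194670, 7.240000)
after step 4 (δ=-0.13, a=3.8): (9.989666, 4.220482, 1.163119, 7.620000)
after step 5 (δ=-0.17, a=0.4): (10.291782, 4.920032, 1.119518, 7.660000)
after step 6 (δ=0.36, a=2.9): (10.625847, 5.609348, 1.215627, 7.950000)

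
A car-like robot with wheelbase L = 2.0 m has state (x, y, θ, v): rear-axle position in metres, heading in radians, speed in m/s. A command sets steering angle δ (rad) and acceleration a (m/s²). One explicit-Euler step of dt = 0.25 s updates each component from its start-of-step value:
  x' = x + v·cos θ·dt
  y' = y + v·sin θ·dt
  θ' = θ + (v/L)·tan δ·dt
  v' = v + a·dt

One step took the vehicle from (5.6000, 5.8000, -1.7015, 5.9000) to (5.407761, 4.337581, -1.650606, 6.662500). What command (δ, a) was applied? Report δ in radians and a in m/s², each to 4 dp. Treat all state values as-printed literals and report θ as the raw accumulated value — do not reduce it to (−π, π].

a = (v'−v)/dt = (0.762500)/0.25 = 3.0500
Δθ = θ'−θ = 0.050894;  (v·dt/L) = 5.9000·0.25/2.0 = 0.737500
tan δ = Δθ·L/(v·dt) = 0.069009  →  δ = 0.0689

δ = 0.0689, a = 3.0500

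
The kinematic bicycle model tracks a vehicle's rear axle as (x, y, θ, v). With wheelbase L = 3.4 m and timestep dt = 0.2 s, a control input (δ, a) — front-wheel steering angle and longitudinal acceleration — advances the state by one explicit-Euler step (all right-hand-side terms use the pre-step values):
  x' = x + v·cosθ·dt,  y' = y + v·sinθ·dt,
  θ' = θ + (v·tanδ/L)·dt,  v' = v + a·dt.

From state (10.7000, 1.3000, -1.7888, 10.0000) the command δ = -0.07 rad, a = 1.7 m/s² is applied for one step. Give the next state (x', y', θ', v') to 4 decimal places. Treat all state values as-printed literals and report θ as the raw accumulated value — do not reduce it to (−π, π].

(10.2674, -0.6527, -1.8300, 10.3400)

x' = 10.7000 + 10.0000·cos(-1.7888)·0.2 = 10.2674
y' = 1.3000 + 10.0000·sin(-1.7888)·0.2 = -0.6527
θ' = -1.7888 + (10.0000/3.4)·tan(-0.07)·0.2 = -1.8300
v' = 10.0000 + 1.7000·0.2 = 10.3400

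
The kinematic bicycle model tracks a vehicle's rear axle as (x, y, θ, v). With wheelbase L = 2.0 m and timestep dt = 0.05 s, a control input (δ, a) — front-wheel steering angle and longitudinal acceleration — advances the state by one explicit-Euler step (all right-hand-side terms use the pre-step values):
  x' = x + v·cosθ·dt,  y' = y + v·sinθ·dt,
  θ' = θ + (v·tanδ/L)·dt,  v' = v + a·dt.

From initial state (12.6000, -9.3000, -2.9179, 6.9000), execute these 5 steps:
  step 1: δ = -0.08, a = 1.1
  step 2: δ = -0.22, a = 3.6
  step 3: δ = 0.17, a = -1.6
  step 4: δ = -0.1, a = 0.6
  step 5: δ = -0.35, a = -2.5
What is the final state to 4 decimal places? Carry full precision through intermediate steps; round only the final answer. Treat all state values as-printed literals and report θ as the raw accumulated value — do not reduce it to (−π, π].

(10.8780, -9.6451, -3.0223, 6.9600)

after step 1 (δ=-0.08, a=1.1): (12.263596, -9.376532, -2.931730, 6.955000)
after step 2 (δ=-0.22, a=3.6): (11.923476, -9.448977, -2.970611, 7.135000)
after step 3 (δ=0.17, a=-1.6): (11.571928, -9.509678, -2.939992, 7.055000)
after step 4 (δ=-0.1, a=0.6): (11.226322, -9.580312, -2.957689, 7.085000)
after step 5 (δ=-0.35, a=-2.5): (10.878045, -9.645093, -3.022344, 6.960000)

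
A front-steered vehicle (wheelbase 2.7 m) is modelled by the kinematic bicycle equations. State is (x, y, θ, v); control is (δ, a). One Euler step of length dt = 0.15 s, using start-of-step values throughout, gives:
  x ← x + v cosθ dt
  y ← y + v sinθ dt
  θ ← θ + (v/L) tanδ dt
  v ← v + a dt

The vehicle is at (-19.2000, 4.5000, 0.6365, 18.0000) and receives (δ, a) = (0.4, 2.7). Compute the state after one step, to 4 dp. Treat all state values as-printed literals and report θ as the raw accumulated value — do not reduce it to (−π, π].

(-17.0287, 6.1048, 1.0593, 18.4050)

x' = -19.2000 + 18.0000·cos(0.6365)·0.15 = -17.0287
y' = 4.5000 + 18.0000·sin(0.6365)·0.15 = 6.1048
θ' = 0.6365 + (18.0000/2.7)·tan(0.4)·0.15 = 1.0593
v' = 18.0000 + 2.7000·0.15 = 18.4050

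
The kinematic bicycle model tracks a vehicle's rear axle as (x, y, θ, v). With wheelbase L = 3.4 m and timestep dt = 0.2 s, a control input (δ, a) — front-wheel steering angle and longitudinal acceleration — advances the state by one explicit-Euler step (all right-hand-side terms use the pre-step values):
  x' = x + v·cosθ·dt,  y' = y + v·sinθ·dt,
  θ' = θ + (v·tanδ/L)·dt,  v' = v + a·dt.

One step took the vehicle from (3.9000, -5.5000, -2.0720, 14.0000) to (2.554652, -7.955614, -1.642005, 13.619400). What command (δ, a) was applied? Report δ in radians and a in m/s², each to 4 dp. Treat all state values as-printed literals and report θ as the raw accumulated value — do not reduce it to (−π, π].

a = (v'−v)/dt = (-0.380600)/0.2 = -1.9030
Δθ = θ'−θ = 0.429995;  (v·dt/L) = 14.0000·0.2/3.4 = 0.823529
tan δ = Δθ·L/(v·dt) = 0.522137  →  δ = 0.4812

δ = 0.4812, a = -1.9030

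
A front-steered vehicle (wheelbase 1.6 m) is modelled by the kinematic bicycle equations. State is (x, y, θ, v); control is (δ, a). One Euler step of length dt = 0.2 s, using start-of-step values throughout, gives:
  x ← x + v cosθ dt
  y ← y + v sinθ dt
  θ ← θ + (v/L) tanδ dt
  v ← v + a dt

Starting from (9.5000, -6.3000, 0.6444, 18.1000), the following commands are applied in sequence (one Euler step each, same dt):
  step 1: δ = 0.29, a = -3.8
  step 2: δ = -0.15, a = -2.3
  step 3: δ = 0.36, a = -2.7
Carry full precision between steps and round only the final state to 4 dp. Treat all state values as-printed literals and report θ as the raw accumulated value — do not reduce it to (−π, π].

after step 1 (δ=0.29, a=-3.8): (12.394046, -4.125398, 1.319559, 17.340000)
after step 2 (δ=-0.15, a=-2.3): (13.256201, -0.766274, 0.991973, 16.880000)
after step 3 (δ=0.36, a=-2.7): (15.103004, 2.059800, 1.786183, 16.340000)

(15.1030, 2.0598, 1.7862, 16.3400)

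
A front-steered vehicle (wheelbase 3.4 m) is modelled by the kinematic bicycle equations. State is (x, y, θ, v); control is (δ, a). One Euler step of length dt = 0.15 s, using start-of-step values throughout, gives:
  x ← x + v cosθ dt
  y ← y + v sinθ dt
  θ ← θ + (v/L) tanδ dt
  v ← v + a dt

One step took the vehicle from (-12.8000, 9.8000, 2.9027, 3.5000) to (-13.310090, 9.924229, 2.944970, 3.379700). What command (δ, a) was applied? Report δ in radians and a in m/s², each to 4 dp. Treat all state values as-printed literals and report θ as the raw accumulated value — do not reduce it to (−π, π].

a = (v'−v)/dt = (-0.120300)/0.15 = -0.8020
Δθ = θ'−θ = 0.042270;  (v·dt/L) = 3.5000·0.15/3.4 = 0.154412
tan δ = Δθ·L/(v·dt) = 0.273749  →  δ = 0.2672

δ = 0.2672, a = -0.8020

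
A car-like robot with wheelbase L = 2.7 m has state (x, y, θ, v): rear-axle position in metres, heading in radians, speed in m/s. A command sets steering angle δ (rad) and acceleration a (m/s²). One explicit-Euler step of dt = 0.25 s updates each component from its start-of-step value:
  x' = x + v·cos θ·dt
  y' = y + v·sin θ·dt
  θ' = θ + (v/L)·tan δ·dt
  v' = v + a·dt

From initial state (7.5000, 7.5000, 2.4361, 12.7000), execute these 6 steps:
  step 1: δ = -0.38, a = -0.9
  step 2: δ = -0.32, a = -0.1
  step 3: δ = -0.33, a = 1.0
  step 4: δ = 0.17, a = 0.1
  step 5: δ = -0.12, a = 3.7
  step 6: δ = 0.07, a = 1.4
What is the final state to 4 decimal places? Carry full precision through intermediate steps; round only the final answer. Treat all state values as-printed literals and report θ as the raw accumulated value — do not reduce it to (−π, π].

after step 1 (δ=-0.38, a=-0.9): (5.082897, 9.558698, 1.966420, 12.475000)
after step 2 (δ=-0.32, a=-0.1): (3.880981, 12.436545, 1.583635, 12.450000)
after step 3 (δ=-0.33, a=1.0): (3.841022, 15.548788, 1.188780, 12.700000)
after step 4 (δ=0.17, a=0.1): (5.024638, 18.494917, 1.390635, 12.725000)
after step 5 (δ=-0.12, a=3.7): (5.594680, 21.624679, 1.248564, 13.650000)
after step 6 (δ=0.07, a=1.4): (6.675367, 24.861540, 1.337181, 14.000000)

(6.6754, 24.8615, 1.3372, 14.0000)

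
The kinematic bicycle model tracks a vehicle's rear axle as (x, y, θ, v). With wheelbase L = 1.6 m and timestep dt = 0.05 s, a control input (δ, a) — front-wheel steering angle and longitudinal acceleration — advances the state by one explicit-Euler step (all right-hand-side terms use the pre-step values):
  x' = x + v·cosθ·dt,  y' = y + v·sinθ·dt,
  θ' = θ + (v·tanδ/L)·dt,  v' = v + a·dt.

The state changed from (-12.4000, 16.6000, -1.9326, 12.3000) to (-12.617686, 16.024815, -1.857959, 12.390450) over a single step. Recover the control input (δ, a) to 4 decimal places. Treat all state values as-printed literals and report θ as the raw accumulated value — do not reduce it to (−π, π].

δ = 0.1918, a = 1.8090

a = (v'−v)/dt = (0.090450)/0.05 = 1.8090
Δθ = θ'−θ = 0.074641;  (v·dt/L) = 12.3000·0.05/1.6 = 0.384375
tan δ = Δθ·L/(v·dt) = 0.194188  →  δ = 0.1918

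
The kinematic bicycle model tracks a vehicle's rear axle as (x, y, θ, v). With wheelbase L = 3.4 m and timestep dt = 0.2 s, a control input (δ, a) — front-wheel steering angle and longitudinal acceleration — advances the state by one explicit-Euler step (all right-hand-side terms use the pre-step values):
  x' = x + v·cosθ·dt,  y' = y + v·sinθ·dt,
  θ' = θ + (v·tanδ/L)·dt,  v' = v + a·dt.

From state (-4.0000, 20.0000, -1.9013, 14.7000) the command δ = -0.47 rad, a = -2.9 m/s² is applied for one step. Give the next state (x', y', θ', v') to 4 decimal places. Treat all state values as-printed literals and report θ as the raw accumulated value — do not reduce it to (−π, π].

x' = -4.0000 + 14.7000·cos(-1.9013)·0.2 = -4.9541
y' = 20.0000 + 14.7000·sin(-1.9013)·0.2 = 17.2191
θ' = -1.9013 + (14.7000/3.4)·tan(-0.47)·0.2 = -2.3405
v' = 14.7000 − 2.9000·0.2 = 14.1200

(-4.9541, 17.2191, -2.3405, 14.1200)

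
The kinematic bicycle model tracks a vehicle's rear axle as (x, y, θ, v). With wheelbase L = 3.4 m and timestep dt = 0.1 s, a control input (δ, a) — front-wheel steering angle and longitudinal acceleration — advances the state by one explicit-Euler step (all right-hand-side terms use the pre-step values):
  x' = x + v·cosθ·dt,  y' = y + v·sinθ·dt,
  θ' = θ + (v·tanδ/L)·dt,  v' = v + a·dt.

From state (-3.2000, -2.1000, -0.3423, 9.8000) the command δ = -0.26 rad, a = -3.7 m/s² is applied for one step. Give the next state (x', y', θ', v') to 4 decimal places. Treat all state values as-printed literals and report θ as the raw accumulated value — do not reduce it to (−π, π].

(-2.2769, -2.4289, -0.4190, 9.4300)

x' = -3.2000 + 9.8000·cos(-0.3423)·0.1 = -2.2769
y' = -2.1000 + 9.8000·sin(-0.3423)·0.1 = -2.4289
θ' = -0.3423 + (9.8000/3.4)·tan(-0.26)·0.1 = -0.4190
v' = 9.8000 − 3.7000·0.1 = 9.4300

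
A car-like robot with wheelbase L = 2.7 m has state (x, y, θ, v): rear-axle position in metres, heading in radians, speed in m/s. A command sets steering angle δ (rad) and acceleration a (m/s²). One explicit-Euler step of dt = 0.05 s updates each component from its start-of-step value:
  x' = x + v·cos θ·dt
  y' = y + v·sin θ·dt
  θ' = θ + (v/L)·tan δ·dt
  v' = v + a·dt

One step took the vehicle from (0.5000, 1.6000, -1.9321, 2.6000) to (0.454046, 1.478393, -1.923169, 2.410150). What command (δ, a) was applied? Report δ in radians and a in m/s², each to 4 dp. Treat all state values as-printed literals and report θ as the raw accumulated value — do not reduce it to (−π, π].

a = (v'−v)/dt = (-0.189850)/0.05 = -3.7970
Δθ = θ'−θ = 0.008931;  (v·dt/L) = 2.6000·0.05/2.7 = 0.048148
tan δ = Δθ·L/(v·dt) = 0.185490  →  δ = 0.1834

δ = 0.1834, a = -3.7970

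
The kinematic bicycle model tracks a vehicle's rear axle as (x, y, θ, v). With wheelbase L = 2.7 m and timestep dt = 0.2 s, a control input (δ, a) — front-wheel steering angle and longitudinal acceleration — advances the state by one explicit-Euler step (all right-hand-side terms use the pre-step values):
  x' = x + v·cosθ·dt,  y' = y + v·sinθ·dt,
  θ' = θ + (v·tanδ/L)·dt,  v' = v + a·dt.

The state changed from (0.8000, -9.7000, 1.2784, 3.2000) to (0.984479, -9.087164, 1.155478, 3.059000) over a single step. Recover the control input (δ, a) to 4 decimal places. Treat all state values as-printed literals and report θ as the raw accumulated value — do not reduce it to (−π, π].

a = (v'−v)/dt = (-0.141000)/0.2 = -0.7050
Δθ = θ'−θ = -0.122922;  (v·dt/L) = 3.2000·0.2/2.7 = 0.237037
tan δ = Δθ·L/(v·dt) = -0.518577  →  δ = -0.4784

δ = -0.4784, a = -0.7050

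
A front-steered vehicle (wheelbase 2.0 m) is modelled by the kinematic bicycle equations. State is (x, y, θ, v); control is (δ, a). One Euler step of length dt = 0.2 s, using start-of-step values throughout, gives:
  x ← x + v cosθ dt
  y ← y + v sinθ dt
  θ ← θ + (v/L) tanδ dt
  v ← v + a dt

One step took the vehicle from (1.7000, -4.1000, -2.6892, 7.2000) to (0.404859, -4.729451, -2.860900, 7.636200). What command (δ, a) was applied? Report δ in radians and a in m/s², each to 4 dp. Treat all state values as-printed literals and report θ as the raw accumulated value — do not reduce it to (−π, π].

a = (v'−v)/dt = (0.436200)/0.2 = 2.1810
Δθ = θ'−θ = -0.171700;  (v·dt/L) = 7.2000·0.2/2.0 = 0.720000
tan δ = Δθ·L/(v·dt) = -0.238472  →  δ = -0.2341

δ = -0.2341, a = 2.1810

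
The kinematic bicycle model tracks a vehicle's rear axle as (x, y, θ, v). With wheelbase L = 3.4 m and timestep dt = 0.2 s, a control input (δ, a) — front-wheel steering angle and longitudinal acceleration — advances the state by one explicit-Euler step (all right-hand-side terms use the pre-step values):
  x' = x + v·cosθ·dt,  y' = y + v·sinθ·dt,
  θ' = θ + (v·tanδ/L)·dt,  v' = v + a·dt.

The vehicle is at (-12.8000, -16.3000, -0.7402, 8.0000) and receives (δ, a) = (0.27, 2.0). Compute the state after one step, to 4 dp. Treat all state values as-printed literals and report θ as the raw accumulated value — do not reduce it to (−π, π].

x' = -12.8000 + 8.0000·cos(-0.7402)·0.2 = -11.6187
y' = -16.3000 + 8.0000·sin(-0.7402)·0.2 = -17.3791
θ' = -0.7402 + (8.0000/3.4)·tan(0.27)·0.2 = -0.6100
v' = 8.0000 + 2.0000·0.2 = 8.4000

(-11.6187, -17.3791, -0.6100, 8.4000)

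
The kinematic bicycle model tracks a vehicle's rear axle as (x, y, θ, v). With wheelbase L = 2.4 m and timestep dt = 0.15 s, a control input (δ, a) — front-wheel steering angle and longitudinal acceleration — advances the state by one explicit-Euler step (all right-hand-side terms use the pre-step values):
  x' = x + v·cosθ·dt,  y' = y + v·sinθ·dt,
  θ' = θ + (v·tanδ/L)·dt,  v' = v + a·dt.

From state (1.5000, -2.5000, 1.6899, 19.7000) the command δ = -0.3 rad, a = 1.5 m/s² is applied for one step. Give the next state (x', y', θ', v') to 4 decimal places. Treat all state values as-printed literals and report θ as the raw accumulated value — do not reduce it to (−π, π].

x' = 1.5000 + 19.7000·cos(1.6899)·0.15 = 1.1489
y' = -2.5000 + 19.7000·sin(1.6899)·0.15 = 0.4341
θ' = 1.6899 + (19.7000/2.4)·tan(-0.3)·0.15 = 1.3090
v' = 19.7000 + 1.5000·0.15 = 19.9250

(1.1489, 0.4341, 1.3090, 19.9250)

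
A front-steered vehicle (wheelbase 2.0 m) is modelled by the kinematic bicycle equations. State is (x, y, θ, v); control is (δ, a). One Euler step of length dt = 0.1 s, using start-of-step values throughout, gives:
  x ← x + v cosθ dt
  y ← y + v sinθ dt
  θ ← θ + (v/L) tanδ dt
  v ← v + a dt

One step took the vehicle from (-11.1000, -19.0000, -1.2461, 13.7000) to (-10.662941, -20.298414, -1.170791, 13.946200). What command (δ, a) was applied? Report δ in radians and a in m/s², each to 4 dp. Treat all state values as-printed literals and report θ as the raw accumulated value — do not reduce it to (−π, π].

a = (v'−v)/dt = (0.246200)/0.1 = 2.4620
Δθ = θ'−θ = 0.075309;  (v·dt/L) = 13.7000·0.1/2.0 = 0.685000
tan δ = Δθ·L/(v·dt) = 0.109940  →  δ = 0.1095

δ = 0.1095, a = 2.4620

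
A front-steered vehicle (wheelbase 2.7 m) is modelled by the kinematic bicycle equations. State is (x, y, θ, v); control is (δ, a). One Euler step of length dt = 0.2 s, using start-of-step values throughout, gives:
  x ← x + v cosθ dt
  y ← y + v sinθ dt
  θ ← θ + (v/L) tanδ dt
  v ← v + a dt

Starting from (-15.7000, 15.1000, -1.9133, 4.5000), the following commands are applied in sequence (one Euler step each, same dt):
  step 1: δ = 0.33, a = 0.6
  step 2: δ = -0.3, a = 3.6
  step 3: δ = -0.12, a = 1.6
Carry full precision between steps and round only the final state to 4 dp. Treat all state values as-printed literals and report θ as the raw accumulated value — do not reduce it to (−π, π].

(-16.5617, 12.3433, -1.9527, 5.6600)

after step 1 (δ=0.33, a=0.6): (-16.002262, 14.252275, -1.799125, 4.620000)
after step 2 (δ=-0.3, a=3.6): (-16.211409, 13.352256, -1.904987, 5.340000)
after step 3 (δ=-0.12, a=1.6): (-16.561718, 12.343342, -1.952683, 5.660000)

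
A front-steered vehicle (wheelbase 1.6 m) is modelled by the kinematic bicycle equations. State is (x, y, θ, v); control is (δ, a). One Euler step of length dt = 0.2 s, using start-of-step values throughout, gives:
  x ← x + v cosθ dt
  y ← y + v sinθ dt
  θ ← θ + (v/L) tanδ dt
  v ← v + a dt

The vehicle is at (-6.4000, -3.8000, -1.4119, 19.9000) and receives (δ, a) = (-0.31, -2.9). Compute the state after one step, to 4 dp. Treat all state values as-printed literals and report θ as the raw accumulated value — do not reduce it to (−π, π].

(-5.7703, -7.7299, -2.2087, 19.3200)

x' = -6.4000 + 19.9000·cos(-1.4119)·0.2 = -5.7703
y' = -3.8000 + 19.9000·sin(-1.4119)·0.2 = -7.7299
θ' = -1.4119 + (19.9000/1.6)·tan(-0.31)·0.2 = -2.2087
v' = 19.9000 − 2.9000·0.2 = 19.3200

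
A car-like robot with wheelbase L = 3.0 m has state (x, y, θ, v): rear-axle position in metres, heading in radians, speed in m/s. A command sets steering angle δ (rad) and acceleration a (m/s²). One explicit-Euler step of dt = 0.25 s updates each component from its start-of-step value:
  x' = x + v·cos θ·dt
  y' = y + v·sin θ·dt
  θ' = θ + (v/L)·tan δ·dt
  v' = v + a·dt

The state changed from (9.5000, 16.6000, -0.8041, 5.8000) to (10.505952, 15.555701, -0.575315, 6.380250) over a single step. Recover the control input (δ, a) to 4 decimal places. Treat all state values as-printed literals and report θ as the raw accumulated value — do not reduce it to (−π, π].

δ = 0.4421, a = 2.3210

a = (v'−v)/dt = (0.580250)/0.25 = 2.3210
Δθ = θ'−θ = 0.228785;  (v·dt/L) = 5.8000·0.25/3.0 = 0.483333
tan δ = Δθ·L/(v·dt) = 0.473348  →  δ = 0.4421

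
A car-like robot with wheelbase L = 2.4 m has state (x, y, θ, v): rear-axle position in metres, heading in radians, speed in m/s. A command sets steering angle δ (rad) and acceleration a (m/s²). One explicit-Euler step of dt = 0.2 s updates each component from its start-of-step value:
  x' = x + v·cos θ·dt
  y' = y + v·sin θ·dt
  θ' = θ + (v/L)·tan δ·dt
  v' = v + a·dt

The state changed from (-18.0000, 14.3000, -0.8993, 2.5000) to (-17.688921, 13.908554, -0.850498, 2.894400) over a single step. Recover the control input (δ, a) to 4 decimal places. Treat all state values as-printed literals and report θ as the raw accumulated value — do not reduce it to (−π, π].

δ = 0.2301, a = 1.9720

a = (v'−v)/dt = (0.394400)/0.2 = 1.9720
Δθ = θ'−θ = 0.048802;  (v·dt/L) = 2.5000·0.2/2.4 = 0.208333
tan δ = Δθ·L/(v·dt) = 0.234250  →  δ = 0.2301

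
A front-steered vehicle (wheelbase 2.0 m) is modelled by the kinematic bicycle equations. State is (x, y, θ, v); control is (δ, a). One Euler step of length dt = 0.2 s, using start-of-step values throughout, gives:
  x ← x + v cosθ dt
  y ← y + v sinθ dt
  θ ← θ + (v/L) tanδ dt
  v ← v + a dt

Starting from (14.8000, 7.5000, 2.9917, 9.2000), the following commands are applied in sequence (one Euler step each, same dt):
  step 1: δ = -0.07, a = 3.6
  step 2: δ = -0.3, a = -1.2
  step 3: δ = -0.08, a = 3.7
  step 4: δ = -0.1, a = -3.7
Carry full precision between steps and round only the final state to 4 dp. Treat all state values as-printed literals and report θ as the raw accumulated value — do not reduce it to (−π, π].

(7.6418, 10.3357, 2.4382, 9.6800)

after step 1 (δ=-0.07, a=3.6): (12.980632, 7.774771, 2.927195, 9.920000)
after step 2 (δ=-0.3, a=-1.2): (11.042056, 8.196885, 2.620333, 9.680000)
after step 3 (δ=-0.08, a=3.7): (9.363171, 9.160961, 2.542727, 10.420000)
after step 4 (δ=-0.1, a=-3.7): (7.641838, 10.335723, 2.438179, 9.680000)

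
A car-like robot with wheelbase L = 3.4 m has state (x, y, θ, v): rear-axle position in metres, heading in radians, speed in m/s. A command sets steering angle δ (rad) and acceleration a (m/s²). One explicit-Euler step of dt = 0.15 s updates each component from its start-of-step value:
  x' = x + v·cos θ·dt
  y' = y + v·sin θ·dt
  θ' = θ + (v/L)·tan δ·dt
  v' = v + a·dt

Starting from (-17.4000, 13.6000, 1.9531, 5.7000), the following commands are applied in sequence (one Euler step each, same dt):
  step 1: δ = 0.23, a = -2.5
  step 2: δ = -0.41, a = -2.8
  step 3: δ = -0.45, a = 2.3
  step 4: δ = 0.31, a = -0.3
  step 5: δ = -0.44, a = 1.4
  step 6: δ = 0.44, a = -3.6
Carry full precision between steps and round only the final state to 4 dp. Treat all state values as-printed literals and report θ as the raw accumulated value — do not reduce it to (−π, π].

(-18.8869, 18.1151, 1.8839, 4.8750)

after step 1 (δ=0.23, a=-2.5): (-17.718965, 14.393276, 2.011980, 5.325000)
after step 2 (δ=-0.41, a=-2.8): (-18.060040, 15.115543, 1.909874, 4.905000)
after step 3 (δ=-0.45, a=2.3): (-18.304763, 15.809401, 1.805342, 5.250000)
after step 4 (δ=0.31, a=-0.3): (-18.487779, 16.575339, 1.879536, 5.205000)
after step 5 (δ=-0.44, a=1.4): (-18.725016, 17.319173, 1.771429, 5.415000)
after step 6 (δ=0.44, a=-3.6): (-18.886889, 18.115130, 1.883897, 4.875000)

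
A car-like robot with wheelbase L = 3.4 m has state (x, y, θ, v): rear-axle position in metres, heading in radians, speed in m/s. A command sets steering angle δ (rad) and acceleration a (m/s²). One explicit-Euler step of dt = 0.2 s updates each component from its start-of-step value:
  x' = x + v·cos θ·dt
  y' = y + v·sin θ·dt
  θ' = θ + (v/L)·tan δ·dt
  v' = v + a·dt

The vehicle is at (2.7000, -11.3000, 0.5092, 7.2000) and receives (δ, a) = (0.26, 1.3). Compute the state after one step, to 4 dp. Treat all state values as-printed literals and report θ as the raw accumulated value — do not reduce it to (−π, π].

(3.9573, -10.5980, 0.6219, 7.4600)

x' = 2.7000 + 7.2000·cos(0.5092)·0.2 = 3.9573
y' = -11.3000 + 7.2000·sin(0.5092)·0.2 = -10.5980
θ' = 0.5092 + (7.2000/3.4)·tan(0.26)·0.2 = 0.6219
v' = 7.2000 + 1.3000·0.2 = 7.4600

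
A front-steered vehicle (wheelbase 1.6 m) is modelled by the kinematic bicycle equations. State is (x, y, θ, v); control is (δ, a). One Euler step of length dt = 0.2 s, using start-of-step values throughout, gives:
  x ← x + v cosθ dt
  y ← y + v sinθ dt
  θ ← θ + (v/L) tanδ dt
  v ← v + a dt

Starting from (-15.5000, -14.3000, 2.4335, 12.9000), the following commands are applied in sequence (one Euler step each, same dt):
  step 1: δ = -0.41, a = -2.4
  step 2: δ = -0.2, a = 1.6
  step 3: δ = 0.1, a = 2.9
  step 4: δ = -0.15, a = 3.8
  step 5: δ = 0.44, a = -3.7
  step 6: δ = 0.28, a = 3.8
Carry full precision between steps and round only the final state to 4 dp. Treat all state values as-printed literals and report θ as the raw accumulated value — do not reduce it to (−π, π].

(-18.2792, -0.0301, 2.6342, 14.1000)

after step 1 (δ=-0.41, a=-2.4): (-17.459778, -12.622004, 1.732657, 12.420000)
after step 2 (δ=-0.2, a=1.6): (-17.860087, -10.170472, 1.417950, 12.740000)
after step 3 (δ=0.1, a=2.9): (-17.472149, -7.652177, 1.577733, 13.320000)
after step 4 (δ=-0.15, a=3.8): (-17.490627, -4.988241, 1.326093, 14.080000)
after step 5 (δ=0.44, a=-3.7): (-16.808398, -2.256132, 2.154666, 13.340000)
after step 6 (δ=0.28, a=3.8): (-18.279152, -0.030125, 2.634163, 14.100000)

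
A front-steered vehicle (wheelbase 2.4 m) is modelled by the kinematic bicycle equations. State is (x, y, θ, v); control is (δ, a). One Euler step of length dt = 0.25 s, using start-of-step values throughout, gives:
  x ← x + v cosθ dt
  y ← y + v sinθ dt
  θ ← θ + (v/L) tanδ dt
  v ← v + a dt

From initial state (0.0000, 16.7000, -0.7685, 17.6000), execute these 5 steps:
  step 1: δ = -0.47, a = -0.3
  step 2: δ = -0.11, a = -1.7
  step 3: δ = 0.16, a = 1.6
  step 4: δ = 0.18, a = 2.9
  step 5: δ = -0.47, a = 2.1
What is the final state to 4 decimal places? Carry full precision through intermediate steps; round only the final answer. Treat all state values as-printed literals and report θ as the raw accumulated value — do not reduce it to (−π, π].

(2.3202, -3.4854, -2.2466, 18.7500)

after step 1 (δ=-0.47, a=-0.3): (3.163398, 13.641747, -1.699771, 17.525000)
after step 2 (δ=-0.11, a=-1.7): (2.599894, 9.296886, -1.901392, 17.100000)
after step 3 (δ=0.16, a=1.6): (1.212201, 5.253381, -1.613935, 17.500000)
after step 4 (δ=0.18, a=2.9): (1.023529, 0.882451, -1.282220, 18.225000)
after step 5 (δ=-0.47, a=2.1): (2.320184, -3.485398, -2.246561, 18.750000)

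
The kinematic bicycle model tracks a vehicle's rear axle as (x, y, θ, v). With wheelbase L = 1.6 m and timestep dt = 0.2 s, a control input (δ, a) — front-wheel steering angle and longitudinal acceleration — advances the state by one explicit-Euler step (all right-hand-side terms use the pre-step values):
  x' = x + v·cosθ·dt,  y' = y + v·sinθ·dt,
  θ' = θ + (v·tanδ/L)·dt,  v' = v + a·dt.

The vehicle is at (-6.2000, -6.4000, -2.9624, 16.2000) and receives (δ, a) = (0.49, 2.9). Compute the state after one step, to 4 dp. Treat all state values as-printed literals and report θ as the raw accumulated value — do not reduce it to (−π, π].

x' = -6.2000 + 16.2000·cos(-2.9624)·0.2 = -9.3881
y' = -6.4000 + 16.2000·sin(-2.9624)·0.2 = -6.9775
θ' = -2.9624 + (16.2000/1.6)·tan(0.49)·0.2 = -1.8823
v' = 16.2000 + 2.9000·0.2 = 16.7800

(-9.3881, -6.9775, -1.8823, 16.7800)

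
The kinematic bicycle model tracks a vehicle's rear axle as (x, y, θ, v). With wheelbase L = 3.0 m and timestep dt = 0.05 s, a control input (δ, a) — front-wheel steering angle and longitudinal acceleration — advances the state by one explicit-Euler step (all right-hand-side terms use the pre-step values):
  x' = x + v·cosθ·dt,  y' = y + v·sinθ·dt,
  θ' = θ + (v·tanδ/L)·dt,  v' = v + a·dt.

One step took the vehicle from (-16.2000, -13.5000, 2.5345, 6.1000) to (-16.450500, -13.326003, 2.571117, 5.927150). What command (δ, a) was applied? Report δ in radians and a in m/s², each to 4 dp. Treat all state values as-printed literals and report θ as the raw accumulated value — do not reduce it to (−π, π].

a = (v'−v)/dt = (-0.172850)/0.05 = -3.4570
Δθ = θ'−θ = 0.036617;  (v·dt/L) = 6.1000·0.05/3.0 = 0.101667
tan δ = Δθ·L/(v·dt) = 0.360167  →  δ = 0.3457

δ = 0.3457, a = -3.4570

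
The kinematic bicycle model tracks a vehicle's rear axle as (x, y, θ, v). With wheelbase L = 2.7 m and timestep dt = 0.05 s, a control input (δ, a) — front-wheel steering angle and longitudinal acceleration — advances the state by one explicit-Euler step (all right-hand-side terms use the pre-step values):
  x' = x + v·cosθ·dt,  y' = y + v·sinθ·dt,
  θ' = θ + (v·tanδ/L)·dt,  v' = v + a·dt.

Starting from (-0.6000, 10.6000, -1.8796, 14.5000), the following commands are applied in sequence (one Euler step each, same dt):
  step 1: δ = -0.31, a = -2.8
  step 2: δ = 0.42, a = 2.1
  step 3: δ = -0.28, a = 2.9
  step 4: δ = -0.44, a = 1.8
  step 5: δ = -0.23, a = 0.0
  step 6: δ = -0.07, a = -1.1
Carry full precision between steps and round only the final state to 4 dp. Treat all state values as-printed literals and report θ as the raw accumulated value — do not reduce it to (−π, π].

after step 1 (δ=-0.31, a=-2.8): (-0.820341, 9.909294, -1.965614, 14.360000)
after step 2 (δ=0.42, a=2.1): (-1.096513, 9.246532, -1.846859, 14.465000)
after step 3 (δ=-0.28, a=2.9): (-1.293648, 8.550667, -1.923886, 14.610000)
after step 4 (δ=-0.44, a=1.8): (-1.546254, 7.865233, -2.051258, 14.700000)
after step 5 (δ=-0.23, a=0.0): (-1.885963, 7.213448, -2.114997, 14.700000)
after step 6 (δ=-0.07, a=-1.1): (-2.266498, 6.584625, -2.134084, 14.645000)

(-2.2665, 6.5846, -2.1341, 14.6450)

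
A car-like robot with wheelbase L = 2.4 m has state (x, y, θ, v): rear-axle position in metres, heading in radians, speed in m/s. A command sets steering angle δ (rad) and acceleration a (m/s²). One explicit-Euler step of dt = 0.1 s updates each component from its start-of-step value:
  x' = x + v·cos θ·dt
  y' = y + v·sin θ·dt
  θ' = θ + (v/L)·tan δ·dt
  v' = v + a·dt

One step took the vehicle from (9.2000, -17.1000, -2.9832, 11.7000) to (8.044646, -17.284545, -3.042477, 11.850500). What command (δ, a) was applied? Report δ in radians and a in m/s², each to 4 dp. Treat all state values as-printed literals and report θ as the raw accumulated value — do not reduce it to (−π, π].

a = (v'−v)/dt = (0.150500)/0.1 = 1.5050
Δθ = θ'−θ = -0.059277;  (v·dt/L) = 11.7000·0.1/2.4 = 0.487500
tan δ = Δθ·L/(v·dt) = -0.121594  →  δ = -0.1210

δ = -0.1210, a = 1.5050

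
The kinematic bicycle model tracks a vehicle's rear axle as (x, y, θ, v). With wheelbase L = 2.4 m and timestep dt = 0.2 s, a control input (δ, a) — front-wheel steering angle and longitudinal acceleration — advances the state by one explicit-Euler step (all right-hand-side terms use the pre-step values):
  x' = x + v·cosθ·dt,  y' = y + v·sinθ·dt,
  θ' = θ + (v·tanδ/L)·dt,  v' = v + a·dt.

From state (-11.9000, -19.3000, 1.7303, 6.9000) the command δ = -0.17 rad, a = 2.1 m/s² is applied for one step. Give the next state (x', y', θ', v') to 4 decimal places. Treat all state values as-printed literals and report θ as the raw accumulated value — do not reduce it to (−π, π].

x' = -11.9000 + 6.9000·cos(1.7303)·0.2 = -12.1192
y' = -19.3000 + 6.9000·sin(1.7303)·0.2 = -17.9375
θ' = 1.7303 + (6.9000/2.4)·tan(-0.17)·0.2 = 1.6316
v' = 6.9000 + 2.1000·0.2 = 7.3200

(-12.1192, -17.9375, 1.6316, 7.3200)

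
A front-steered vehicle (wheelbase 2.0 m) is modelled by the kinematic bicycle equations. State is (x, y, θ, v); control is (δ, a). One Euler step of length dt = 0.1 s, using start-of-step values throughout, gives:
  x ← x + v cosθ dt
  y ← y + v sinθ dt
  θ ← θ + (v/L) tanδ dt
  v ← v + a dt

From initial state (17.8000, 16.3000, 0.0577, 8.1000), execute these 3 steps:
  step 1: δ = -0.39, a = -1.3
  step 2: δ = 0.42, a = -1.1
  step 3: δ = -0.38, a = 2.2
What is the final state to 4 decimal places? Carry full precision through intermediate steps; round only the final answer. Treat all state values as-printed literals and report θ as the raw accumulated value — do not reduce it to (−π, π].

(20.1851, 16.3145, -0.0878, 8.0800)

after step 1 (δ=-0.39, a=-1.3): (18.608652, 16.346711, -0.108777, 7.970000)
after step 2 (δ=0.42, a=-1.1): (19.400941, 16.260186, 0.069182, 7.860000)
after step 3 (δ=-0.38, a=2.2): (20.185061, 16.314520, -0.087787, 8.080000)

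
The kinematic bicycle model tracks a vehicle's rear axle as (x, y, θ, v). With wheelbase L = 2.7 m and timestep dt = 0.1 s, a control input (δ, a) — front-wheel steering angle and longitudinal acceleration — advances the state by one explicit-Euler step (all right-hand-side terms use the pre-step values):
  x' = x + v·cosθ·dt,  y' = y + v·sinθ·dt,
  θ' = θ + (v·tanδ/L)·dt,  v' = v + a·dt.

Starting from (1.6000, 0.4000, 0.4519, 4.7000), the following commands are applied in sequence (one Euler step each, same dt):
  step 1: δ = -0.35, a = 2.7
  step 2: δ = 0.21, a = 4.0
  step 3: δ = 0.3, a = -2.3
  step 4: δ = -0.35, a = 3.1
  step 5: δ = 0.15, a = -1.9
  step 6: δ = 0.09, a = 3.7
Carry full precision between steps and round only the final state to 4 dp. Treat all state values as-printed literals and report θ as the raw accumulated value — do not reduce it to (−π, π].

after step 1 (δ=-0.35, a=2.7): (2.022821, 0.605238, 0.388358, 4.970000)
after step 2 (δ=0.21, a=4.0): (2.482810, 0.793436, 0.427592, 5.370000)
after step 3 (δ=0.3, a=-2.3): (2.971463, 1.016120, 0.489116, 5.140000)
after step 4 (δ=-0.35, a=3.1): (3.425196, 1.257620, 0.419625, 5.450000)
after step 5 (δ=0.15, a=-1.9): (3.922912, 1.479663, 0.450132, 5.260000)
after step 6 (δ=0.09, a=3.7): (4.396517, 1.708517, 0.467713, 5.630000)

(4.3965, 1.7085, 0.4677, 5.6300)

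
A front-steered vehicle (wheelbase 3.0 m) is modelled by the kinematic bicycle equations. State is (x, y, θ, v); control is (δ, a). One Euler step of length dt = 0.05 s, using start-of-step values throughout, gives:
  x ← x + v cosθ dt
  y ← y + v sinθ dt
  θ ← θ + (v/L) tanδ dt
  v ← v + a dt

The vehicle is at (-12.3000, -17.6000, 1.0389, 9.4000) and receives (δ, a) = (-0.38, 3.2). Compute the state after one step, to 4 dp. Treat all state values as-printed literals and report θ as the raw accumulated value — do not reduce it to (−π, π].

(-12.0616, -17.1949, 0.9763, 9.5600)

x' = -12.3000 + 9.4000·cos(1.0389)·0.05 = -12.0616
y' = -17.6000 + 9.4000·sin(1.0389)·0.05 = -17.1949
θ' = 1.0389 + (9.4000/3.0)·tan(-0.38)·0.05 = 0.9763
v' = 9.4000 + 3.2000·0.05 = 9.5600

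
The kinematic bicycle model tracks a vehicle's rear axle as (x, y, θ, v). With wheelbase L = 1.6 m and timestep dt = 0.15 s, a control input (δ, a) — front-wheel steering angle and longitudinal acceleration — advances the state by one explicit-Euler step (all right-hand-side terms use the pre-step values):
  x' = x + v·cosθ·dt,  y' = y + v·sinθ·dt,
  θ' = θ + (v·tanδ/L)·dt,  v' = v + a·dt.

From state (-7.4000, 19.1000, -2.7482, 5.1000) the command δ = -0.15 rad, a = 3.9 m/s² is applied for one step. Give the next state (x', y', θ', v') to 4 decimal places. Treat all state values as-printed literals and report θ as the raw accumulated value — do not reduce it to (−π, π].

(-8.1066, 18.8068, -2.8205, 5.6850)

x' = -7.4000 + 5.1000·cos(-2.7482)·0.15 = -8.1066
y' = 19.1000 + 5.1000·sin(-2.7482)·0.15 = 18.8068
θ' = -2.7482 + (5.1000/1.6)·tan(-0.15)·0.15 = -2.8205
v' = 5.1000 + 3.9000·0.15 = 5.6850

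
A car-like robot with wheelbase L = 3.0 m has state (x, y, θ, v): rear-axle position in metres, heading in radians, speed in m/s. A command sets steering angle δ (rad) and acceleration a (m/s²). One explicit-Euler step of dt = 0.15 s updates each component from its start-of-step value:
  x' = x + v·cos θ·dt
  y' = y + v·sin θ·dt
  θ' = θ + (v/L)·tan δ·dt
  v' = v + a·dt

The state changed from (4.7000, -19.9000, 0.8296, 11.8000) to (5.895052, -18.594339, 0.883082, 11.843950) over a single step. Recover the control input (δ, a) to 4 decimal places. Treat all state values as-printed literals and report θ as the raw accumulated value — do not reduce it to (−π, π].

δ = 0.0904, a = 0.2930

a = (v'−v)/dt = (0.043950)/0.15 = 0.2930
Δθ = θ'−θ = 0.053482;  (v·dt/L) = 11.8000·0.15/3.0 = 0.590000
tan δ = Δθ·L/(v·dt) = 0.090647  →  δ = 0.0904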